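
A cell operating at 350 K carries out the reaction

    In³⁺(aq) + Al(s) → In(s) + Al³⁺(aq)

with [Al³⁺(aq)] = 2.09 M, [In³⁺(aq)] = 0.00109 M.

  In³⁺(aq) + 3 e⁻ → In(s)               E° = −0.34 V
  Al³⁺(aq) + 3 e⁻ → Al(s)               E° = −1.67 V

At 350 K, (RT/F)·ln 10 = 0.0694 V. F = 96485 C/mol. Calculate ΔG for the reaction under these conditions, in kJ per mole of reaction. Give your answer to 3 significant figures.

−363 kJ/mol

E°cell = −0.34 − (−1.67) = +1.33 V; the balanced reaction transfers n = 3 electrons.
The reaction quotient is [Al³⁺(aq)] / [In³⁺(aq)] = 1.92×10^3; by Nernst, E = +1.33 − (0.0694/3)(3.283) = +1.2541 V.
ΔG = −nFE = −(3)(96485)(+1.2541) J/mol = −363 kJ/mol.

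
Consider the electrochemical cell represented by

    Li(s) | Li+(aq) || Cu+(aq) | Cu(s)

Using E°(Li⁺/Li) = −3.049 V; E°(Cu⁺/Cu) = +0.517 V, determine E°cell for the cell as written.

By convention the left-hand electrode in cell notation is the anode (oxidation) and the right-hand electrode is the cathode (reduction).
E°cell = E°(right) − E°(left) = +0.517 − (−3.049) = +3.566 V.

+3.566 V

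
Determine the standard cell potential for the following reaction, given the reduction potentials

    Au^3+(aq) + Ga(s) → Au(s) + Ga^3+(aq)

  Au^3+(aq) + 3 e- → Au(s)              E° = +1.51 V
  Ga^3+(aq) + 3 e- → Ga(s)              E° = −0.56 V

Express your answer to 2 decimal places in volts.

+2.07 V

Au^3+(aq) gains electrons, so the Au³⁺/Au couple is the cathode; the Ga³⁺/Ga couple is the anode.
E°cell = E°(cathode) − E°(anode) = +1.51 − (−0.56) = +2.07 V.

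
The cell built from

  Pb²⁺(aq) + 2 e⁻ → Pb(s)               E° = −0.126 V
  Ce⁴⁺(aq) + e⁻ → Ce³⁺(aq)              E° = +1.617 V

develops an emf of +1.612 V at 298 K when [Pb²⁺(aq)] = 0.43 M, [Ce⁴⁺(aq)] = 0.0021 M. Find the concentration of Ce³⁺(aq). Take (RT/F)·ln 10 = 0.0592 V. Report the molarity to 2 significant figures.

0.52 M

With Ce⁴⁺/Ce³⁺ at the cathode and Pb²⁺/Pb at the anode, E°cell = +1.617 − (−0.126) = +1.743 V (n = 2).
Since E = E° − (0.0592/n)·log Q, log Q = n(E° − E)/0.0592 = 4.426.
Balancing electrons gives 2 Ce⁴⁺(aq) + Pb(s) → 2 Ce³⁺(aq) + Pb²⁺(aq); thus Q = ([Ce³⁺(aq)]^2·[Pb²⁺(aq)]) / [Ce⁴⁺(aq)]^2.
Isolating [Ce³⁺(aq)] in Q = 10^{4.426} yields log [Ce³⁺(aq)] = −0.282, i.e. 0.52 M.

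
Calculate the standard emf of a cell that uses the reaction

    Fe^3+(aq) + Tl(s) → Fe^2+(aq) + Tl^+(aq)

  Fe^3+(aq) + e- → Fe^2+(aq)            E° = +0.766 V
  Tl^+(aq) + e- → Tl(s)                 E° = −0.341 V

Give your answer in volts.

+1.107 V

Fe^3+(aq) gains electrons, so the Fe³⁺/Fe²⁺ couple is the cathode; the Tl⁺/Tl couple is the anode.
E°cell = E°(cathode) − E°(anode) = +0.766 − (−0.341) = +1.107 V.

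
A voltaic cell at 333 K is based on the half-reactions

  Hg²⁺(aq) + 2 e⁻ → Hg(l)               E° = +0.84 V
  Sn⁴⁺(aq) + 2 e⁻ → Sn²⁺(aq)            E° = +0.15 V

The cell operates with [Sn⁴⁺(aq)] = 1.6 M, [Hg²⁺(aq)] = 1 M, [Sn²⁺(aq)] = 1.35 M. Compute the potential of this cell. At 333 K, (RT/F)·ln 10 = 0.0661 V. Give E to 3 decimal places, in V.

Hg²⁺/Hg is reduced (cathode, E° = +0.84 V) and Sn⁴⁺/Sn²⁺ is oxidized (anode).
The standard potential is +0.84 − (+0.15) = +0.69 V and the balanced reaction transfers n = 2 electrons.
Balancing gives Hg²⁺(aq) + Sn²⁺(aq) → Hg(l) + Sn⁴⁺(aq); hence Q = [Sn⁴⁺(aq)] / ([Hg²⁺(aq)]·[Sn²⁺(aq)]) = 1.19 (log Q = 0.074).
E = E° − (0.0661/n)·log Q = +0.69 − (0.0661/2)(0.074) = +0.688 V.

+0.688 V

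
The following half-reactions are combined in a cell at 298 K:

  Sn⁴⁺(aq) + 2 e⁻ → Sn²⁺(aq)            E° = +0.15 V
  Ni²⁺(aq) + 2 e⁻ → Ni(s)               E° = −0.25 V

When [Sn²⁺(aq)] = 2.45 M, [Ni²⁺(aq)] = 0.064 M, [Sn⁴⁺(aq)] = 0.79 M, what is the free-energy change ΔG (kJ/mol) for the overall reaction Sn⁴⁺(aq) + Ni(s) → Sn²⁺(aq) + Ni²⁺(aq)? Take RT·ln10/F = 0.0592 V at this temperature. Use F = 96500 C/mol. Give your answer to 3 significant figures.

With Sn⁴⁺/Sn²⁺ reduced at the cathode, E°cell = +0.15 − (−0.25) = +0.40 V and n = 2.
Here Q = ([Sn²⁺(aq)]·[Ni²⁺(aq)]) / [Sn⁴⁺(aq)] = 0.198 (log Q = −0.702), giving E = +0.40 − (0.0592/2)·(−0.702) = +0.4208 V.
Finally ΔG = −nFE = −(2)(96500 C/mol)(+0.4208 V) = −81.2 kJ/mol.

−81.2 kJ/mol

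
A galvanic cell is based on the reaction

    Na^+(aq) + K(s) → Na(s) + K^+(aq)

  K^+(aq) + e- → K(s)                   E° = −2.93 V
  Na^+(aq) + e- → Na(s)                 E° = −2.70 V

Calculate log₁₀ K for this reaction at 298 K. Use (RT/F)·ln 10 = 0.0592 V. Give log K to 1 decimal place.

The Na⁺/Na couple is reduced (cathode); E°cell = −2.70 − (−2.93) = +0.23 V with n = 1.
At equilibrium E = 0, so log K = nE°cell / 0.0592 = (1)(+0.23) / 0.0592 = 3.9.

log K = 3.9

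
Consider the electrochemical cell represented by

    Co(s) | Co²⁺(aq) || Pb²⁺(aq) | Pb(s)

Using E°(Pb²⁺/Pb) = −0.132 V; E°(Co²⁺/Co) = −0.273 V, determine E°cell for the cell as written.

By convention the left-hand electrode in cell notation is the anode (oxidation) and the right-hand electrode is the cathode (reduction).
E°cell = E°(right) − E°(left) = −0.132 − (−0.273) = +0.141 V.

+0.141 V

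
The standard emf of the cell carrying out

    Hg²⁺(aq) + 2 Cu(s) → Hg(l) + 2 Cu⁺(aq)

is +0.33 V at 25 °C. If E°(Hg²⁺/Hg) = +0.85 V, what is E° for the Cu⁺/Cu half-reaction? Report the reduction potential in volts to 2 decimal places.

+0.52 V

In the reaction as written the Hg²⁺/Hg couple is reduced (cathode) and Cu⁺/Cu is oxidized (anode), so E°cell = E°(Hg²⁺/Hg) − E°(Cu⁺/Cu).
E°(Cu⁺/Cu) = E°(cathode) − E°cell = +0.85 − (+0.33) = +0.52 V.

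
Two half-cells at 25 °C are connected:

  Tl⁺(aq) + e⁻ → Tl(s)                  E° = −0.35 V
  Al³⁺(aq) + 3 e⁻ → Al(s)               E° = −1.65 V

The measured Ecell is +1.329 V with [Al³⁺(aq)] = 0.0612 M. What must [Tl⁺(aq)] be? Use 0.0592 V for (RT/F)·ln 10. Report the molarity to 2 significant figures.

1.2 M

The Tl⁺/Tl couple has the larger reduction potential, so it is the cathode: E°cell = −0.35 − (−1.65) = +1.30 V and n = 3.
Rearranging E = E° − (0.0592/n)·log Q gives log Q = 3(+1.30 − (+1.329))/0.0592 = −1.470.
For 3 Tl⁺(aq) + Al(s) → 3 Tl(s) + Al³⁺(aq), the reaction quotient is Q = [Al³⁺(aq)] / [Tl⁺(aq)]^3.
Substituting the known concentrations and solving, log [Tl⁺(aq)] = 0.086 and [Tl⁺(aq)] = 1.2 M.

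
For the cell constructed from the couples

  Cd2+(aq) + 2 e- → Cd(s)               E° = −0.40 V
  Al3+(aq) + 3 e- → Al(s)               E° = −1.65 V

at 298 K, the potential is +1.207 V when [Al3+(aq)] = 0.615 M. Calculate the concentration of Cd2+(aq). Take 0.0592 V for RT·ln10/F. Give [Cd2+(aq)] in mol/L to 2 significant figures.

0.026 M

The Cd²⁺/Cd couple has the larger reduction potential, so it is the cathode: E°cell = −0.40 − (−1.65) = +1.25 V and n = 6.
Rearranging E = E° − (0.0592/n)·log Q gives log Q = 6(+1.25 − (+1.207))/0.0592 = 4.358.
Balancing electrons gives 3 Cd2+(aq) + 2 Al(s) → 3 Cd(s) + 2 Al3+(aq); thus Q = [Al3+(aq)]^2 / [Cd2+(aq)]^3.
Solving for the unknown gives log [Cd2+(aq)] = −1.593, so [Cd2+(aq)] ≈ 0.026 M.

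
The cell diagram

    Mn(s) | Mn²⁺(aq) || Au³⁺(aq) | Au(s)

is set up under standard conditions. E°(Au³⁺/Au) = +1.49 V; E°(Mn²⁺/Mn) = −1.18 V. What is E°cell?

+2.67 V

By convention the left-hand electrode in cell notation is the anode (oxidation) and the right-hand electrode is the cathode (reduction).
E°cell = E°(right) − E°(left) = +1.49 − (−1.18) = +2.67 V.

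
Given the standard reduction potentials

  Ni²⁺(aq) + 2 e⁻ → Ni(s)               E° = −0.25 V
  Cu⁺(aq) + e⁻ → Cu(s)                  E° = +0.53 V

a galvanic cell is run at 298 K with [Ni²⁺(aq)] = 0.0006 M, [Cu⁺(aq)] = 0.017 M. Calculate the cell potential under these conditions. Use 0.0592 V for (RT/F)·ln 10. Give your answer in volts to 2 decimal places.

Since E°(Cu⁺/Cu) > E°(Ni²⁺/Ni), Cu⁺/Cu serves as the cathode.
E°cell = +0.53 − (−0.25) = +0.78 V, with n = 2 electrons transferred.
The balanced reaction is 2 Cu⁺(aq) + Ni(s) → 2 Cu(s) + Ni²⁺(aq), so Q = [Ni²⁺(aq)] / [Cu⁺(aq)]^2 = 2.08 and log Q = 0.317.
Applying E = E° − (RT ln10/nF)·log Q gives +0.78 − (0.0592/2)(0.317) = +0.77 V.

+0.77 V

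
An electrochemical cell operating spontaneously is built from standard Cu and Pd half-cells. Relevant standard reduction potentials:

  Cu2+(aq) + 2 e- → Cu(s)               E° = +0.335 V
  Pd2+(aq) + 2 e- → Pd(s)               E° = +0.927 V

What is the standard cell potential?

Of the two couples in this cell, the one with the more positive reduction potential is reduced at the cathode: here that is Pd²⁺/Pd (+0.927 V); Cu²⁺/Cu (+0.335 V) is the anode.
E°cell = E°(cathode) − E°(anode) = +0.927 − (+0.335) = +0.592 V.

+0.592 V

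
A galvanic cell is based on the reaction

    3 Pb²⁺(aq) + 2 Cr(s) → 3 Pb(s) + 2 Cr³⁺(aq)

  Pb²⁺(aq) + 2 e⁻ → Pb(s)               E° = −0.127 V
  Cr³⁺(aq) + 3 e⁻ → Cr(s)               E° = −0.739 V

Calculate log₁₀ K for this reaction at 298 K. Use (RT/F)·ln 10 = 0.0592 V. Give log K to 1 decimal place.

The Pb²⁺/Pb couple is reduced (cathode); E°cell = −0.127 − (−0.739) = +0.612 V with n = 6.
At equilibrium E = 0, so log K = nE°cell / 0.0592 = (6)(+0.612) / 0.0592 = 62.0.

log K = 62.0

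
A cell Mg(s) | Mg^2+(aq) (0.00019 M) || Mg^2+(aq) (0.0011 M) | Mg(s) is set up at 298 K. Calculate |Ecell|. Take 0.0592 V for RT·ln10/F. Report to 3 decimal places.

For a concentration cell E°cell = 0, since both electrodes use the same couple.
The compartment with the higher Mg^2+(aq) concentration (0.0011 M) acts as the cathode; ions are reduced there and produced at the dilute (0.00019 M) anode.
With n = 2, Ecell = −(0.0592/2)·log([dilute]/[conc]) = −(0.0592/2)·log(0.00019/0.0011) = +0.023 V.

0.023 V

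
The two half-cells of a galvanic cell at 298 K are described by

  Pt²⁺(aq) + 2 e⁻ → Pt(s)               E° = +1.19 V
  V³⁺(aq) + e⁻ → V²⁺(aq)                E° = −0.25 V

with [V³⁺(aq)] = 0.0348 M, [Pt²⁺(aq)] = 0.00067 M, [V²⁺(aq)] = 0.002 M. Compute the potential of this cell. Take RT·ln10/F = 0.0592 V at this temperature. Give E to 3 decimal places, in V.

+1.273 V

The Pt²⁺/Pt couple has the more positive E°, so it is the cathode; V³⁺/V²⁺ is the anode.
The standard potential is +1.19 − (−0.25) = +1.44 V and the balanced reaction transfers n = 2 electrons.
Balancing gives Pt²⁺(aq) + 2 V²⁺(aq) → Pt(s) + 2 V³⁺(aq); hence Q = [V³⁺(aq)]^2 / ([Pt²⁺(aq)]·[V²⁺(aq)]^2) = 4.52×10^5 (log Q = 5.655).
E = E° − (0.0592/n)·log Q = +1.44 − (0.0592/2)(5.655) = +1.273 V.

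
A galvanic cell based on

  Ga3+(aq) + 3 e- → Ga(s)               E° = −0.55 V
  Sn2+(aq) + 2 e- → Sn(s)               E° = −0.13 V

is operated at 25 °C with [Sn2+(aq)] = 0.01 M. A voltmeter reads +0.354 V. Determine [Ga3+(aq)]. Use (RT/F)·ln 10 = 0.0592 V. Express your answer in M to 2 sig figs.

The Sn²⁺/Sn couple has the larger reduction potential, so it is the cathode: E°cell = −0.13 − (−0.55) = +0.42 V and n = 6.
Since E = E° − (0.0592/n)·log Q, log Q = n(E° − E)/0.0592 = 6.689.
For 3 Sn2+(aq) + 2 Ga(s) → 3 Sn(s) + 2 Ga3+(aq), the reaction quotient is Q = [Ga3+(aq)]^2 / [Sn2+(aq)]^3.
Substituting the known concentrations and solving, log [Ga3+(aq)] = 0.345 and [Ga3+(aq)] = 2.2 M.

2.2 M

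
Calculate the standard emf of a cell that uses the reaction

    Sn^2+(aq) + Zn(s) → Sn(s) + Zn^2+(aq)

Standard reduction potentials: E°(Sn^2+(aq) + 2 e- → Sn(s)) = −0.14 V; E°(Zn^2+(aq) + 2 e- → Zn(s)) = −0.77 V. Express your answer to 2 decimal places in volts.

Sn^2+(aq) gains electrons, so the Sn²⁺/Sn couple is the cathode; the Zn²⁺/Zn couple is the anode.
E°cell = E°(cathode) − E°(anode) = −0.14 − (−0.77) = +0.63 V.

+0.63 V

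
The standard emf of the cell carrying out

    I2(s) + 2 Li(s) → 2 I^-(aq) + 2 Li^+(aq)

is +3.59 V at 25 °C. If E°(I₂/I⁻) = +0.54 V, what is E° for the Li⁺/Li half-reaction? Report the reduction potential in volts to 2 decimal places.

−3.05 V

In the reaction as written the I₂/I⁻ couple is reduced (cathode) and Li⁺/Li is oxidized (anode), so E°cell = E°(I₂/I⁻) − E°(Li⁺/Li).
E°(Li⁺/Li) = E°(cathode) − E°cell = +0.54 − (+3.59) = −3.05 V.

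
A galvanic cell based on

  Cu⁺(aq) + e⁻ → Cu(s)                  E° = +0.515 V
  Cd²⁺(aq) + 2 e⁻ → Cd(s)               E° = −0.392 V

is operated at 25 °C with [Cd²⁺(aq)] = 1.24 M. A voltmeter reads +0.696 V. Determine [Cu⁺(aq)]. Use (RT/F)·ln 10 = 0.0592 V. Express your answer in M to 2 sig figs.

0.00030 M

With Cu⁺/Cu at the cathode and Cd²⁺/Cd at the anode, E°cell = +0.515 − (−0.392) = +0.907 V (n = 2).
From the Nernst equation, log Q = n(E° − E)/0.0592 = 2·(+0.907 − (+0.696))/0.0592 = 7.128.
The balanced reaction is 2 Cu⁺(aq) + Cd(s) → 2 Cu(s) + Cd²⁺(aq), so Q = [Cd²⁺(aq)] / [Cu⁺(aq)]^2.
Isolating [Cu⁺(aq)] in Q = 10^{7.128} yields log [Cu⁺(aq)] = −3.517, i.e. 0.00030 M.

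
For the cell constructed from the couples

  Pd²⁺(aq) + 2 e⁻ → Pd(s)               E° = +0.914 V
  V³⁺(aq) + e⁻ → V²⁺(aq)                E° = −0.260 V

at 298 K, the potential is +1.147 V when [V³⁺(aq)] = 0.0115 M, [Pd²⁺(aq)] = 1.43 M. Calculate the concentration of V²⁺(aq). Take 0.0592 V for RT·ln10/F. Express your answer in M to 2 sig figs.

0.0034 M

With Pd²⁺/Pd at the cathode and V³⁺/V²⁺ at the anode, E°cell = +0.914 − (−0.260) = +1.174 V (n = 2).
Since E = E° − (0.0592/n)·log Q, log Q = n(E° − E)/0.0592 = 0.912.
For Pd²⁺(aq) + 2 V²⁺(aq) → Pd(s) + 2 V³⁺(aq), the reaction quotient is Q = [V³⁺(aq)]^2 / ([Pd²⁺(aq)]·[V²⁺(aq)]^2).
Isolating [V²⁺(aq)] in Q = 10^{0.912} yields log [V²⁺(aq)] = −2.473, i.e. 0.0034 M.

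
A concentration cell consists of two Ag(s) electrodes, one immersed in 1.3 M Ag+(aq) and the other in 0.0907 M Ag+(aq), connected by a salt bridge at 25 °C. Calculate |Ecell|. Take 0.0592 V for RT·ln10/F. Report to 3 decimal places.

0.068 V

For a concentration cell E°cell = 0, since both electrodes use the same couple.
The compartment with the higher Ag+(aq) concentration (1.3 M) acts as the cathode; ions are reduced there and produced at the dilute (0.0907 M) anode.
With n = 1, Ecell = −(0.0592/1)·log([dilute]/[conc]) = −(0.0592/1)·log(0.0907/1.3) = +0.068 V.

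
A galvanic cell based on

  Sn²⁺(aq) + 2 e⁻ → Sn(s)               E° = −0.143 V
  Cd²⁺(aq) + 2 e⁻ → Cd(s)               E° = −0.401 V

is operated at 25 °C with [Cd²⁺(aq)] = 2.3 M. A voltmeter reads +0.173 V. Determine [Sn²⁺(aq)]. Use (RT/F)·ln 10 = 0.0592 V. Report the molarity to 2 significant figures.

Sn²⁺/Sn is the cathode (higher E°); E°cell = −0.143 − (−0.401) = +0.258 V with n = 2.
From the Nernst equation, log Q = n(E° − E)/0.0592 = 2·(+0.258 − (+0.173))/0.0592 = 2.872.
Balancing electrons gives Sn²⁺(aq) + Cd(s) → Sn(s) + Cd²⁺(aq); thus Q = [Cd²⁺(aq)] / [Sn²⁺(aq)].
Substituting the known concentrations and solving, log [Sn²⁺(aq)] = −2.510 and [Sn²⁺(aq)] = 0.0031 M.

0.0031 M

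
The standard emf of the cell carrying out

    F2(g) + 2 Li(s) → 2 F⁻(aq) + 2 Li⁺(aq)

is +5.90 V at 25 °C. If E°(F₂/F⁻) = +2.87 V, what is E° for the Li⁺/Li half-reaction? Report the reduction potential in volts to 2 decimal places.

In the reaction as written the F₂/F⁻ couple is reduced (cathode) and Li⁺/Li is oxidized (anode), so E°cell = E°(F₂/F⁻) − E°(Li⁺/Li).
E°(Li⁺/Li) = E°(cathode) − E°cell = +2.87 − (+5.90) = −3.03 V.

−3.03 V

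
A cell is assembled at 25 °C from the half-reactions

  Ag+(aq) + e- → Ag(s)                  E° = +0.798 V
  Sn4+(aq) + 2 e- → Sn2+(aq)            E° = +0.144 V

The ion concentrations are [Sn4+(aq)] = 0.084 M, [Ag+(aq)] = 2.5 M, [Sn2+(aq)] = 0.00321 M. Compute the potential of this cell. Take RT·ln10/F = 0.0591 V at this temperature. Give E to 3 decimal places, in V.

+0.636 V

The Ag⁺/Ag couple has the more positive E°, so it is the cathode; Sn⁴⁺/Sn²⁺ is the anode.
E°cell = E°cat − E°an = +0.798 − (+0.144) = +0.654 V; n = 2.
For the overall reaction 2 Ag+(aq) + Sn2+(aq) → 2 Ag(s) + Sn4+(aq), Q = [Sn4+(aq)] / ([Ag+(aq)]^2·[Sn2+(aq)]) = 4.19, giving log Q = 0.622.
By the Nernst equation, E = +0.654 − (0.0591/2)·(0.622) = +0.636 V.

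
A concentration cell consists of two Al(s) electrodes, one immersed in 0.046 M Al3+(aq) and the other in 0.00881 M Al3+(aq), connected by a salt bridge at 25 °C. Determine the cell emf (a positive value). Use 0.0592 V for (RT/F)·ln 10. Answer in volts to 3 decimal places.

For a concentration cell E°cell = 0, since both electrodes use the same couple.
The compartment with the higher Al3+(aq) concentration (0.046 M) acts as the cathode; ions are reduced there and produced at the dilute (0.00881 M) anode.
With n = 3, Ecell = −(0.0592/3)·log([dilute]/[conc]) = −(0.0592/3)·log(0.00881/0.046) = +0.014 V.

0.014 V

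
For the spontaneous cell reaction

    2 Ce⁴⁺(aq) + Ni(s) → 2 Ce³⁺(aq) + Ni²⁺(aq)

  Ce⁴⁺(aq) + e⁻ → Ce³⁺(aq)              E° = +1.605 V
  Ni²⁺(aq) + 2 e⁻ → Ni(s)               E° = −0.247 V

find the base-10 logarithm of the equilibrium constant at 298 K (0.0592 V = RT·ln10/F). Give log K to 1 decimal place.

The Ce⁴⁺/Ce³⁺ couple is reduced (cathode); E°cell = +1.605 − (−0.247) = +1.852 V with n = 2.
At equilibrium E = 0, so log K = nE°cell / 0.0592 = (2)(+1.852) / 0.0592 = 62.6.

log K = 62.6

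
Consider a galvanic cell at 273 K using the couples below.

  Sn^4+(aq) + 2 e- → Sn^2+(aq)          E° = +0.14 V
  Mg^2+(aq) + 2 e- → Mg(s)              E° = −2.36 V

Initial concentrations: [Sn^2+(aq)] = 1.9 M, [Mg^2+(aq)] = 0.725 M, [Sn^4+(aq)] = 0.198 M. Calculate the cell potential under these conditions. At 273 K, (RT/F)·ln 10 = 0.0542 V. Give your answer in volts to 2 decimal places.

Sn⁴⁺/Sn²⁺ is reduced (cathode, E° = +0.14 V) and Mg²⁺/Mg is oxidized (anode).
The standard potential is +0.14 − (−2.36) = +2.50 V and the balanced reaction transfers n = 2 electrons.
The balanced reaction is Sn^4+(aq) + Mg(s) → Sn^2+(aq) + Mg^2+(aq), so Q = ([Sn^2+(aq)]·[Mg^2+(aq)]) / [Sn^4+(aq)] = 6.96 and log Q = 0.842.
E = E° − (0.0542/n)·log Q = +2.50 − (0.0542/2)(0.842) = +2.48 V.

+2.48 V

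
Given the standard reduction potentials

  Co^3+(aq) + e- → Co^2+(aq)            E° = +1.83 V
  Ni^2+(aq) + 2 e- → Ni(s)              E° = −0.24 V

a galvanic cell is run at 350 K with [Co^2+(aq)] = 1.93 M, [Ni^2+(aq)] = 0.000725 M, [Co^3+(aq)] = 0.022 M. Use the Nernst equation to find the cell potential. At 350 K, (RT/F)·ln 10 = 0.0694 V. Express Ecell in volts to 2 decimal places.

The Co³⁺/Co²⁺ couple has the more positive E°, so it is the cathode; Ni²⁺/Ni is the anode.
E°cell = +1.83 − (−0.24) = +2.07 V, with n = 2 electrons transferred.
The balanced reaction is 2 Co^3+(aq) + Ni(s) → 2 Co^2+(aq) + Ni^2+(aq), so Q = ([Co^2+(aq)]^2·[Ni^2+(aq)]) / [Co^3+(aq)]^2 = 5.58 and log Q = 0.747.
Applying E = E° − (RT ln10/nF)·log Q gives +2.07 − (0.0694/2)(0.747) = +2.04 V.

+2.04 V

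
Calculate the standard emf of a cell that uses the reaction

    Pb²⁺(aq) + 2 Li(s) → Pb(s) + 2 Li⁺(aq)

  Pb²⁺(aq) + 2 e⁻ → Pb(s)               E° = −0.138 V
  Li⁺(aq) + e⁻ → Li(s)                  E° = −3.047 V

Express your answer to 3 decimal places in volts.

In the reaction as written, Pb²⁺(aq) is reduced (cathode) and Li⁺(aq) is produced by oxidation at the anode.
E°cell = E°(cathode) − E°(anode) = −0.138 − (−3.047) = +2.909 V.

+2.909 V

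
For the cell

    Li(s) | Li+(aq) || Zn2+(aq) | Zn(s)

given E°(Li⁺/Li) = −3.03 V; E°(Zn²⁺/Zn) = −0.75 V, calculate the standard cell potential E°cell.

+2.28 V

By convention the left-hand electrode in cell notation is the anode (oxidation) and the right-hand electrode is the cathode (reduction).
E°cell = E°(right) − E°(left) = −0.75 − (−3.03) = +2.28 V.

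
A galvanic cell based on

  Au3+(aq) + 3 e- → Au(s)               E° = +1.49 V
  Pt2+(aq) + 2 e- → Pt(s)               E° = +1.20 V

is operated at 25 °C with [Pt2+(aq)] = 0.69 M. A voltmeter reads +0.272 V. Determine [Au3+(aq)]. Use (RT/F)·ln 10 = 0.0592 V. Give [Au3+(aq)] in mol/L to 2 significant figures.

0.070 M

Au³⁺/Au is the cathode (higher E°); E°cell = +1.49 − (+1.20) = +0.29 V with n = 6.
Since E = E° − (0.0592/n)·log Q, log Q = n(E° − E)/0.0592 = 1.824.
The balanced reaction is 2 Au3+(aq) + 3 Pt(s) → 2 Au(s) + 3 Pt2+(aq), so Q = [Pt2+(aq)]^3 / [Au3+(aq)]^2.
Solving for the unknown gives log [Au3+(aq)] = −1.154, so [Au3+(aq)] ≈ 0.070 M.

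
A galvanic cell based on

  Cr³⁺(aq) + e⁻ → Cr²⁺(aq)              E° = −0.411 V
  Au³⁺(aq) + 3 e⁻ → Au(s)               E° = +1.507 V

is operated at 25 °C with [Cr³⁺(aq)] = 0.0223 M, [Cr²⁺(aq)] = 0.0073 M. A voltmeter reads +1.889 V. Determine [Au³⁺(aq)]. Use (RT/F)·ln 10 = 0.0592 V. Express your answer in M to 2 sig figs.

0.97 M

The Au³⁺/Au couple has the larger reduction potential, so it is the cathode: E°cell = +1.507 − (−0.411) = +1.918 V and n = 3.
From the Nernst equation, log Q = n(E° − E)/0.0592 = 3·(+1.918 − (+1.889))/0.0592 = 1.470.
For Au³⁺(aq) + 3 Cr²⁺(aq) → Au(s) + 3 Cr³⁺(aq), the reaction quotient is Q = [Cr³⁺(aq)]^3 / ([Au³⁺(aq)]·[Cr²⁺(aq)]^3).
Solving for the unknown gives log [Au³⁺(aq)] = −0.015, so [Au³⁺(aq)] ≈ 0.97 M.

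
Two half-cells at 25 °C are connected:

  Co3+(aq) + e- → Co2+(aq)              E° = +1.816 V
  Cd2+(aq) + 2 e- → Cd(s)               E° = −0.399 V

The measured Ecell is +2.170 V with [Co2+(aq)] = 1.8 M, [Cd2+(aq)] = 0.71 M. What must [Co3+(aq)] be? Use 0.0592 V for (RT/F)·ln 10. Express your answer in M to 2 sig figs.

0.26 M

With Co³⁺/Co²⁺ at the cathode and Cd²⁺/Cd at the anode, E°cell = +1.816 − (−0.399) = +2.215 V (n = 2).
Since E = E° − (0.0592/n)·log Q, log Q = n(E° − E)/0.0592 = 1.520.
Balancing electrons gives 2 Co3+(aq) + Cd(s) → 2 Co2+(aq) + Cd2+(aq); thus Q = ([Co2+(aq)]^2·[Cd2+(aq)]) / [Co3+(aq)]^2.
Isolating [Co3+(aq)] in Q = 10^{1.520} yields log [Co3+(aq)] = −0.579, i.e. 0.26 M.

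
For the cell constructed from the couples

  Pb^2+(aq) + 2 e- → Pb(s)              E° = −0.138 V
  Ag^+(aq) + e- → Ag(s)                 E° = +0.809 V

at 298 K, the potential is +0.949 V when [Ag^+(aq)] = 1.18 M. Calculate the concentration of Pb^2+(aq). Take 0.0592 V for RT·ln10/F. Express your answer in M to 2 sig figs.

The Ag⁺/Ag couple has the larger reduction potential, so it is the cathode: E°cell = +0.809 − (−0.138) = +0.947 V and n = 2.
Rearranging E = E° − (0.0592/n)·log Q gives log Q = 2(+0.947 − (+0.949))/0.0592 = −0.068.
The balanced reaction is 2 Ag^+(aq) + Pb(s) → 2 Ag(s) + Pb^2+(aq), so Q = [Pb^2+(aq)] / [Ag^+(aq)]^2.
Substituting the known concentrations and solving, log [Pb^2+(aq)] = 0.076 and [Pb^2+(aq)] = 1.2 M.

1.2 M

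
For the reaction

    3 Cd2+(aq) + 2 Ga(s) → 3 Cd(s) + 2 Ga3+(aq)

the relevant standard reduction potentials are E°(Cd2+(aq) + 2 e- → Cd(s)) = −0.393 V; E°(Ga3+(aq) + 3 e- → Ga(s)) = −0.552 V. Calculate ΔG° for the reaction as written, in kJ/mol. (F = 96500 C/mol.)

In the reaction as written Cd2+(aq) is reduced, so the Cd²⁺/Cd couple is the cathode and Ga³⁺/Ga is the anode.
E°cell = −0.393 − (−0.552) = +0.159 V; balancing electrons gives n = 6.
ΔG° = −nFE°cell = −(6)(96500)(+0.159) J/mol = −92.1 kJ/mol.

−92.1 kJ/mol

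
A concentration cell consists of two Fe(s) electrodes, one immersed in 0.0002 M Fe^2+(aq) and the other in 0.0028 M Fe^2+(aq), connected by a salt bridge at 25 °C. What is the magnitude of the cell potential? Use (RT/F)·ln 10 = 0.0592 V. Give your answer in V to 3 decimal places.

For a concentration cell E°cell = 0, since both electrodes use the same couple.
The compartment with the higher Fe^2+(aq) concentration (0.0028 M) acts as the cathode; ions are reduced there and produced at the dilute (0.0002 M) anode.
With n = 2, Ecell = −(0.0592/2)·log([dilute]/[conc]) = −(0.0592/2)·log(0.0002/0.0028) = +0.034 V.

0.034 V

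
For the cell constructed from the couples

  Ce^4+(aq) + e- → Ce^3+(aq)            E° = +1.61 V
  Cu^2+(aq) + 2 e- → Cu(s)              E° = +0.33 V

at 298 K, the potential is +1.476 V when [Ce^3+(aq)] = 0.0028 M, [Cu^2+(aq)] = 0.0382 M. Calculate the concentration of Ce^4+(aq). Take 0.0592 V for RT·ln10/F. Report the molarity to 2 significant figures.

The Ce⁴⁺/Ce³⁺ couple has the larger reduction potential, so it is the cathode: E°cell = +1.61 − (+0.33) = +1.28 V and n = 2.
Rearranging E = E° − (0.0592/n)·log Q gives log Q = 2(+1.28 − (+1.476))/0.0592 = −6.622.
For 2 Ce^4+(aq) + Cu(s) → 2 Ce^3+(aq) + Cu^2+(aq), the reaction quotient is Q = ([Ce^3+(aq)]^2·[Cu^2+(aq)]) / [Ce^4+(aq)]^2.
Solving for the unknown gives log [Ce^4+(aq)] = 0.049, so [Ce^4+(aq)] ≈ 1.1 M.

1.1 M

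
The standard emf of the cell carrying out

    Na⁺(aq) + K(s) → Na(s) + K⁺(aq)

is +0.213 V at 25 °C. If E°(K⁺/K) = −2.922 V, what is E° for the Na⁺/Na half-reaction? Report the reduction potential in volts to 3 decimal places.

−2.709 V

In the reaction as written the Na⁺/Na couple is reduced (cathode) and K⁺/K is oxidized (anode), so E°cell = E°(Na⁺/Na) − E°(K⁺/K).
E°(Na⁺/Na) = E°cell + E°(anode) = +0.213 + (−2.922) = −2.709 V.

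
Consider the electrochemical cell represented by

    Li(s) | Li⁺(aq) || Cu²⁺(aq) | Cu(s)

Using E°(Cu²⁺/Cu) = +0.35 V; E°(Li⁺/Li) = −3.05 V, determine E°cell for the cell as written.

By convention the left-hand electrode in cell notation is the anode (oxidation) and the right-hand electrode is the cathode (reduction).
E°cell = E°(right) − E°(left) = +0.35 − (−3.05) = +3.40 V.

+3.40 V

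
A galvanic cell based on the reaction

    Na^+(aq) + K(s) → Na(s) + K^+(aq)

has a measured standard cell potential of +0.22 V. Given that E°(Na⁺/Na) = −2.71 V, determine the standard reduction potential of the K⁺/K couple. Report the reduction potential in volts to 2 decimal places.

−2.93 V

In the reaction as written the Na⁺/Na couple is reduced (cathode) and K⁺/K is oxidized (anode), so E°cell = E°(Na⁺/Na) − E°(K⁺/K).
E°(K⁺/K) = E°(cathode) − E°cell = −2.71 − (+0.22) = −2.93 V.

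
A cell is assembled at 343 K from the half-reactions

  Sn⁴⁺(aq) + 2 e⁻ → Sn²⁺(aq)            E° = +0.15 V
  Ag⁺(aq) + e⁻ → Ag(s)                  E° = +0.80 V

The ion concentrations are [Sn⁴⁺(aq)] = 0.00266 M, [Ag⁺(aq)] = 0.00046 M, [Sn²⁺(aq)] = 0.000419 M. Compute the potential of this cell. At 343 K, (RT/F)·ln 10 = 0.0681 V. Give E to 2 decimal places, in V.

Ag⁺/Ag is reduced (cathode, E° = +0.80 V) and Sn⁴⁺/Sn²⁺ is oxidized (anode).
E°cell = +0.80 − (+0.15) = +0.65 V, with n = 2 electrons transferred.
Balancing gives 2 Ag⁺(aq) + Sn²⁺(aq) → 2 Ag(s) + Sn⁴⁺(aq); hence Q = [Sn⁴⁺(aq)] / ([Ag⁺(aq)]^2·[Sn²⁺(aq)]) = 3×10^7 (log Q = 7.477).
Applying E = E° − (RT ln10/nF)·log Q gives +0.65 − (0.0681/2)(7.477) = +0.40 V.

+0.40 V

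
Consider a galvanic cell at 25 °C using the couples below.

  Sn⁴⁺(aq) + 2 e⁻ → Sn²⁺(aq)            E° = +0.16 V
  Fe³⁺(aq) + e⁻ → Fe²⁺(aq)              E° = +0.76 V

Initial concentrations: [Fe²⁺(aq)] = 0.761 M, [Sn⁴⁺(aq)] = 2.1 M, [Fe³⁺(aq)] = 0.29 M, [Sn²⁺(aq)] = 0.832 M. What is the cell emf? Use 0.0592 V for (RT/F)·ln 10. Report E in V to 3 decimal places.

Since E°(Fe³⁺/Fe²⁺) > E°(Sn⁴⁺/Sn²⁺), Fe³⁺/Fe²⁺ serves as the cathode.
E°cell = +0.76 − (+0.16) = +0.60 V, with n = 2 electrons transferred.
For the overall reaction 2 Fe³⁺(aq) + Sn²⁺(aq) → 2 Fe²⁺(aq) + Sn⁴⁺(aq), Q = ([Fe²⁺(aq)]^2·[Sn⁴⁺(aq)]) / ([Fe³⁺(aq)]^2·[Sn²⁺(aq)]) = 17.4, giving log Q = 1.240.
By the Nernst equation, E = +0.60 − (0.0592/2)·(1.240) = +0.563 V.

+0.563 V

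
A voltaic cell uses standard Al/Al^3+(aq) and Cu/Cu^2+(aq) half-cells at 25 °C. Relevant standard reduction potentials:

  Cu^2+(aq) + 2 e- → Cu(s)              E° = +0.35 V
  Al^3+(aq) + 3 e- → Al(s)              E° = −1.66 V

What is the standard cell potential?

The Cu²⁺/Cu couple has the higher E°, so Cu ion is reduced (cathode) and Al is oxidized (anode).
E°cell = E°(cathode) − E°(anode) = +0.35 − (−1.66) = +2.01 V.

+2.01 V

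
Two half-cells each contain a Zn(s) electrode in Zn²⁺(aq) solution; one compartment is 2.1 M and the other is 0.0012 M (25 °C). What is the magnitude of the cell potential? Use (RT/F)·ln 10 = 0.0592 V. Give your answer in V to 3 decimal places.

For a concentration cell E°cell = 0, since both electrodes use the same couple.
The compartment with the higher Zn²⁺(aq) concentration (2.1 M) acts as the cathode; ions are reduced there and produced at the dilute (0.0012 M) anode.
With n = 2, Ecell = −(0.0592/2)·log([dilute]/[conc]) = −(0.0592/2)·log(0.0012/2.1) = +0.096 V.

0.096 V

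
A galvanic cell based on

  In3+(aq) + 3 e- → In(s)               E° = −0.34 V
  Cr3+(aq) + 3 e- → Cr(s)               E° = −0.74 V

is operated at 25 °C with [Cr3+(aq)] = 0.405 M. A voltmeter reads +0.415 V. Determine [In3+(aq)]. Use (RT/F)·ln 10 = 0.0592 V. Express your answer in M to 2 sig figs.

2.3 M

The In³⁺/In couple has the larger reduction potential, so it is the cathode: E°cell = −0.34 − (−0.74) = +0.40 V and n = 3.
From the Nernst equation, log Q = n(E° − E)/0.0592 = 3·(+0.40 − (+0.415))/0.0592 = −0.760.
Balancing electrons gives In3+(aq) + Cr(s) → In(s) + Cr3+(aq); thus Q = [Cr3+(aq)] / [In3+(aq)].
Substituting the known concentrations and solving, log [In3+(aq)] = 0.367 and [In3+(aq)] = 2.3 M.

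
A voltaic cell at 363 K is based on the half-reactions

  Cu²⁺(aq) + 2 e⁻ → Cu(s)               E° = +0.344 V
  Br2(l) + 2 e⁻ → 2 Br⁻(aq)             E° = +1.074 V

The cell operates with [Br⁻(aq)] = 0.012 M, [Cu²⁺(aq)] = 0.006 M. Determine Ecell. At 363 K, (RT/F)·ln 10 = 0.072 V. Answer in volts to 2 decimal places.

+0.95 V

The Br₂/Br⁻ couple has the more positive E°, so it is the cathode; Cu²⁺/Cu is the anode.
E°cell = E°cat − E°an = +1.074 − (+0.344) = +0.730 V; n = 2.
For the overall reaction Br2(l) + Cu(s) → 2 Br⁻(aq) + Cu²⁺(aq), Q = [Br⁻(aq)]^2·[Cu²⁺(aq)] = 8.64×10^−7, giving log Q = −6.063.
Applying E = E° − (RT ln10/nF)·log Q gives +0.730 − (0.072/2)(−6.063) = +0.95 V.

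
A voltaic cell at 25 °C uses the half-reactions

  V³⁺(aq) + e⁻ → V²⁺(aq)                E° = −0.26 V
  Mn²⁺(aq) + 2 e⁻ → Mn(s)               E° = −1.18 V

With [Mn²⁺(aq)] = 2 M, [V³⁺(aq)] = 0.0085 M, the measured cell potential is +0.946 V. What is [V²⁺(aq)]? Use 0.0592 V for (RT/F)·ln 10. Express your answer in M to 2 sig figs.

With V³⁺/V²⁺ at the cathode and Mn²⁺/Mn at the anode, E°cell = −0.26 − (−1.18) = +0.92 V (n = 2).
Rearranging E = E° − (0.0592/n)·log Q gives log Q = 2(+0.92 − (+0.946))/0.0592 = −0.878.
For 2 V³⁺(aq) + Mn(s) → 2 V²⁺(aq) + Mn²⁺(aq), the reaction quotient is Q = ([V²⁺(aq)]^2·[Mn²⁺(aq)]) / [V³⁺(aq)]^2.
Solving for the unknown gives log [V²⁺(aq)] = −2.660, so [V²⁺(aq)] ≈ 0.0022 M.

0.0022 M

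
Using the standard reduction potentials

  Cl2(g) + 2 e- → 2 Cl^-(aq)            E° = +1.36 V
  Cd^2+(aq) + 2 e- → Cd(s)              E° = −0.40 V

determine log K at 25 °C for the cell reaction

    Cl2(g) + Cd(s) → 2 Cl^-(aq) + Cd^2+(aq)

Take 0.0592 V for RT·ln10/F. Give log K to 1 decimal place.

The Cl₂/Cl⁻ couple is reduced (cathode); E°cell = +1.36 − (−0.40) = +1.76 V with n = 2.
At equilibrium E = 0, so log K = nE°cell / 0.0592 = (2)(+1.76) / 0.0592 = 59.5.

log K = 59.5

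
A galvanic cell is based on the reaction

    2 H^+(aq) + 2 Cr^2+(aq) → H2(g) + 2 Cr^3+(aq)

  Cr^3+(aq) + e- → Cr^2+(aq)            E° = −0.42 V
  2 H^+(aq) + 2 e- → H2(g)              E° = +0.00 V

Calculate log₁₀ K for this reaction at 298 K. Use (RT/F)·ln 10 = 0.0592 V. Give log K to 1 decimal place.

The 2H⁺/H₂ couple is reduced (cathode); E°cell = +0.00 − (−0.42) = +0.42 V with n = 2.
At equilibrium E = 0, so log K = nE°cell / 0.0592 = (2)(+0.42) / 0.0592 = 14.2.

log K = 14.2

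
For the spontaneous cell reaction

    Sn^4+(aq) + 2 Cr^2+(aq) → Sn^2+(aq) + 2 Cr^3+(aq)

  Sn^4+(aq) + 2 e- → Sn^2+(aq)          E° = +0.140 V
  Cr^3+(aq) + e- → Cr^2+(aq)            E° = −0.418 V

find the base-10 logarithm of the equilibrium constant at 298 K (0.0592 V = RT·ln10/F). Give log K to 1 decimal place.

The Sn⁴⁺/Sn²⁺ couple is reduced (cathode); E°cell = +0.140 − (−0.418) = +0.558 V with n = 2.
At equilibrium E = 0, so log K = nE°cell / 0.0592 = (2)(+0.558) / 0.0592 = 18.9.

log K = 18.9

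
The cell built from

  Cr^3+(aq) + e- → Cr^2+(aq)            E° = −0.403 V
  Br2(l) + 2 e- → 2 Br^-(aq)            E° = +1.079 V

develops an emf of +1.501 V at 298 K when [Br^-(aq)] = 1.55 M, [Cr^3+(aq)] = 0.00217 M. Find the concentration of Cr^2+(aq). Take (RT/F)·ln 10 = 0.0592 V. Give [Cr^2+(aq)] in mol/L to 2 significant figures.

0.0070 M

Br₂/Br⁻ is the cathode (higher E°); E°cell = +1.079 − (−0.403) = +1.482 V with n = 2.
Since E = E° − (0.0592/n)·log Q, log Q = n(E° − E)/0.0592 = −0.642.
For Br2(l) + 2 Cr^2+(aq) → 2 Br^-(aq) + 2 Cr^3+(aq), the reaction quotient is Q = ([Br^-(aq)]^2·[Cr^3+(aq)]^2) / [Cr^2+(aq)]^2.
Solving for the unknown gives log [Cr^2+(aq)] = −2.152, so [Cr^2+(aq)] ≈ 0.0070 M.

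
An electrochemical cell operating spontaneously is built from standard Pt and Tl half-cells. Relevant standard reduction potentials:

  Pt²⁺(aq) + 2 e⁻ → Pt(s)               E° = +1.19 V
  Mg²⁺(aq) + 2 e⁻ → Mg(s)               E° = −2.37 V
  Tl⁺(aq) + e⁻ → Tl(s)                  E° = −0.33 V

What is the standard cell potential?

The Pt²⁺/Pt couple has the higher E°, so Pt ion is reduced (cathode) and Tl is oxidized (anode).
E°cell = E°(cathode) − E°(anode) = +1.19 − (−0.33) = +1.52 V.

+1.52 V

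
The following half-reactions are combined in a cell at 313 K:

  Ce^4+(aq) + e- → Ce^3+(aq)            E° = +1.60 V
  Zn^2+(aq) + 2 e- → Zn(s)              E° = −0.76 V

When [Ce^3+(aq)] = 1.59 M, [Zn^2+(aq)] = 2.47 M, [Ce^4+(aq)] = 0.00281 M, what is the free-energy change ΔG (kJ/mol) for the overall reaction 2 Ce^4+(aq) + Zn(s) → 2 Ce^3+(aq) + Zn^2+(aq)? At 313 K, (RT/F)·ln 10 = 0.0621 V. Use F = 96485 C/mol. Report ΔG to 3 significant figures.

−420 kJ/mol

The standard cell potential is +1.60 − (−0.76) = +2.36 V, with n = 2 electrons in the balanced equation.
Here Q = ([Ce^3+(aq)]^2·[Zn^2+(aq)]) / [Ce^4+(aq)]^2 = 7.91×10^5 (log Q = 5.898), giving E = +2.36 − (0.0621/2)·(5.898) = +2.1769 V.
Finally ΔG = −nFE = −(2)(96485 C/mol)(+2.1769 V) = −420 kJ/mol.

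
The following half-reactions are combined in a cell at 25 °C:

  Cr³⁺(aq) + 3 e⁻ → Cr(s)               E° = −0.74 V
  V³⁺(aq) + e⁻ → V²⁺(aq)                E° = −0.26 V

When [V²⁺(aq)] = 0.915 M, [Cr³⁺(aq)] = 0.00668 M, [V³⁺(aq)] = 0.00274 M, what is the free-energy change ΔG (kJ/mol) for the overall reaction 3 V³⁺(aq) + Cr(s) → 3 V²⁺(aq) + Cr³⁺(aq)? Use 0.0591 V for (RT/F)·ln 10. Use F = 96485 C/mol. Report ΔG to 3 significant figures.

The standard cell potential is −0.26 − (−0.74) = +0.48 V, with n = 3 electrons in the balanced equation.
The reaction quotient is ([V²⁺(aq)]^3·[Cr³⁺(aq)]) / [V³⁺(aq)]^3 = 2.49×10^5; by Nernst, E = +0.48 − (0.0591/3)(5.396) = +0.3737 V.
Then ΔG = −nFE = −3 × 96485 × +0.3737 J/mol = −108 kJ/mol.

−108 kJ/mol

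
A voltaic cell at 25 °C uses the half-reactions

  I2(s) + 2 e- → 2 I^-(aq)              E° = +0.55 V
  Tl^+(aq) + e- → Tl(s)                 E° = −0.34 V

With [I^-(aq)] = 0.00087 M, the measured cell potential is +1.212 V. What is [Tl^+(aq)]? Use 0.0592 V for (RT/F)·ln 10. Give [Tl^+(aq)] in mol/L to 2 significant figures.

0.0042 M

The I₂/I⁻ couple has the larger reduction potential, so it is the cathode: E°cell = +0.55 − (−0.34) = +0.89 V and n = 2.
Rearranging E = E° − (0.0592/n)·log Q gives log Q = 2(+0.89 − (+1.212))/0.0592 = −10.878.
The balanced reaction is I2(s) + 2 Tl(s) → 2 I^-(aq) + 2 Tl^+(aq), so Q = [I^-(aq)]^2·[Tl^+(aq)]^2.
Isolating [Tl^+(aq)] in Q = 10^{−10.878} yields log [Tl^+(aq)] = −2.379, i.e. 0.0042 M.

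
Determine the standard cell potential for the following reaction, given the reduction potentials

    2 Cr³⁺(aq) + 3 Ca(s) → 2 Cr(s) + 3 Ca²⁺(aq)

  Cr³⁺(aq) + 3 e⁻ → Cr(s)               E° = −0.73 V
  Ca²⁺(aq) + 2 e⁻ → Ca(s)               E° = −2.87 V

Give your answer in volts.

In the reaction as written, Cr³⁺(aq) is reduced (cathode) and Ca²⁺(aq) is produced by oxidation at the anode.
E°cell = E°(cathode) − E°(anode) = −0.73 − (−2.87) = +2.14 V.
The positive value indicates the reaction is spontaneous as written.

+2.14 V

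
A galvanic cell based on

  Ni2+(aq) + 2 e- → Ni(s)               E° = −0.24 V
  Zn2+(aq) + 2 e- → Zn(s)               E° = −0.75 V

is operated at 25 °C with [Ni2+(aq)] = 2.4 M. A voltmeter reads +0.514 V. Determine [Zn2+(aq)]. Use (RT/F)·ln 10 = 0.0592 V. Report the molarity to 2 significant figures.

1.8 M

The Ni²⁺/Ni couple has the larger reduction potential, so it is the cathode: E°cell = −0.24 − (−0.75) = +0.51 V and n = 2.
Since E = E° − (0.0592/n)·log Q, log Q = n(E° − E)/0.0592 = −0.135.
The balanced reaction is Ni2+(aq) + Zn(s) → Ni(s) + Zn2+(aq), so Q = [Zn2+(aq)] / [Ni2+(aq)].
Solving for the unknown gives log [Zn2+(aq)] = 0.245, so [Zn2+(aq)] ≈ 1.8 M.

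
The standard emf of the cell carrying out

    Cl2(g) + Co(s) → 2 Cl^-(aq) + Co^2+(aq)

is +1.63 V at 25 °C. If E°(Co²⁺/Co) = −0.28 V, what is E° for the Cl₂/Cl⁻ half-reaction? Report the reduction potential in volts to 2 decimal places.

In the reaction as written the Cl₂/Cl⁻ couple is reduced (cathode) and Co²⁺/Co is oxidized (anode), so E°cell = E°(Cl₂/Cl⁻) − E°(Co²⁺/Co).
E°(Cl₂/Cl⁻) = E°cell + E°(anode) = +1.63 + (−0.28) = +1.35 V.

+1.35 V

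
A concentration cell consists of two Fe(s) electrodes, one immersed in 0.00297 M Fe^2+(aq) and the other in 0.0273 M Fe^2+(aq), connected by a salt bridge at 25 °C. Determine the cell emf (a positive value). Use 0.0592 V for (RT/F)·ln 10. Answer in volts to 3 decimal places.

0.029 V

For a concentration cell E°cell = 0, since both electrodes use the same couple.
The compartment with the higher Fe^2+(aq) concentration (0.0273 M) acts as the cathode; ions are reduced there and produced at the dilute (0.00297 M) anode.
With n = 2, Ecell = −(0.0592/2)·log([dilute]/[conc]) = −(0.0592/2)·log(0.00297/0.0273) = +0.029 V.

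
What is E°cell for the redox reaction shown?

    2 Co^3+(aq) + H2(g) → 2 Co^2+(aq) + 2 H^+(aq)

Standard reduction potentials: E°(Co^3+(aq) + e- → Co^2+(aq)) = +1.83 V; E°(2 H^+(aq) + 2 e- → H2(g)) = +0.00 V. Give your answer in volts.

+1.83 V

Co^3+(aq) gains electrons, so the Co³⁺/Co²⁺ couple is the cathode; the 2H⁺/H₂ couple is the anode.
E°cell = E°(cathode) − E°(anode) = +1.83 − (+0.00) = +1.83 V.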